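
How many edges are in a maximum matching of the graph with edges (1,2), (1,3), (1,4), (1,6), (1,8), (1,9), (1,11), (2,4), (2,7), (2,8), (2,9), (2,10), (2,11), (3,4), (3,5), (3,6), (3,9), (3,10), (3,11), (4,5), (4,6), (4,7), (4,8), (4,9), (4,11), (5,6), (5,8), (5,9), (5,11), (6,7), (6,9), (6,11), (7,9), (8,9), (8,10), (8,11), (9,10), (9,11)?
5 (matching: (1,8), (2,7), (3,10), (5,6), (9,11); upper bound floor(n/2) = floor(11/2) = 5)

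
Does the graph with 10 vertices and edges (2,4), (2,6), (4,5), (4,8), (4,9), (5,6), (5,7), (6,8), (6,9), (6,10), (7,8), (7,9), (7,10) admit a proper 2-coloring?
Yes. Partition: {1, 2, 3, 5, 8, 9, 10}, {4, 6, 7}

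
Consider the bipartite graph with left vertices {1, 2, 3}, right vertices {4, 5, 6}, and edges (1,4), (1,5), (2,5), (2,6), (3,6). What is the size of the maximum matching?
3 (matching: (1,4), (2,5), (3,6); upper bound min(|L|,|R|) = min(3,3) = 3)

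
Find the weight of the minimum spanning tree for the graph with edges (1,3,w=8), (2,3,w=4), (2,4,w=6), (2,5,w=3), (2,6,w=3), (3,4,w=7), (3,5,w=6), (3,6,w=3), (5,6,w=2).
22 (MST edges: (1,3,w=8), (2,4,w=6), (2,5,w=3), (3,6,w=3), (5,6,w=2); sum of weights 8 + 6 + 3 + 3 + 2 = 22)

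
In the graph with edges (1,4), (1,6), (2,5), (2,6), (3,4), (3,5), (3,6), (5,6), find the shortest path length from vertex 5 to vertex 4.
2 (path: 5 -> 3 -> 4, 2 edges)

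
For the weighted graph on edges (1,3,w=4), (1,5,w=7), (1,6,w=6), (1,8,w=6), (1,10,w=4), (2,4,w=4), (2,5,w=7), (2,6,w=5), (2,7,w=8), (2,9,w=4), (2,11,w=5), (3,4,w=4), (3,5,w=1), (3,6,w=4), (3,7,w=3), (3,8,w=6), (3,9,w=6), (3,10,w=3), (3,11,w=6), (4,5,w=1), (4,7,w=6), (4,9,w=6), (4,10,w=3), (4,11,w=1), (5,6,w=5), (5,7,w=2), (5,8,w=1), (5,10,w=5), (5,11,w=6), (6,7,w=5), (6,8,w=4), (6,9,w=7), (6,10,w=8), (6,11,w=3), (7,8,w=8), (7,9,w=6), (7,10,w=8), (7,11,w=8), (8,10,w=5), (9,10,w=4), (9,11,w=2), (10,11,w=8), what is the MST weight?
22 (MST edges: (1,3,w=4), (2,4,w=4), (3,5,w=1), (3,10,w=3), (4,5,w=1), (4,11,w=1), (5,7,w=2), (5,8,w=1), (6,11,w=3), (9,11,w=2); sum of weights 4 + 4 + 1 + 3 + 1 + 1 + 2 + 1 + 3 + 2 = 22)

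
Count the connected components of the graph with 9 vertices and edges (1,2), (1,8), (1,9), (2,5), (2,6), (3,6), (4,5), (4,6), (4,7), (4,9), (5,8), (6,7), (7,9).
1 (components: {1, 2, 3, 4, 5, 6, 7, 8, 9})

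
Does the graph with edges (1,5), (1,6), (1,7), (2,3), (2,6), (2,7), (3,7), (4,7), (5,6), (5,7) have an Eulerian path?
No (6 vertices have odd degree: {1, 2, 4, 5, 6, 7}; Eulerian path requires 0 or 2)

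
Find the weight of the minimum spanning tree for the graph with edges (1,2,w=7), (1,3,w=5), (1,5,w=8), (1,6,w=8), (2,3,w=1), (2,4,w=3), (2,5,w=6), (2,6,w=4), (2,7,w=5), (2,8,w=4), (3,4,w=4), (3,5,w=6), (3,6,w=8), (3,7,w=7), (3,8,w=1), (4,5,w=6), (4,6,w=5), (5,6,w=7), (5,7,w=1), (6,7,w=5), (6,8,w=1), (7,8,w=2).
14 (MST edges: (1,3,w=5), (2,3,w=1), (2,4,w=3), (3,8,w=1), (5,7,w=1), (6,8,w=1), (7,8,w=2); sum of weights 5 + 1 + 3 + 1 + 1 + 1 + 2 = 14)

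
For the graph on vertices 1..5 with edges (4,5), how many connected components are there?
4 (components: {1}, {2}, {3}, {4, 5})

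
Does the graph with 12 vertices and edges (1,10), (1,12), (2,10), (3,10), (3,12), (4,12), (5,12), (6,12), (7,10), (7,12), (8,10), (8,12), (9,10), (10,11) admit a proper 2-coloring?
Yes. Partition: {1, 2, 3, 4, 5, 6, 7, 8, 9, 11}, {10, 12}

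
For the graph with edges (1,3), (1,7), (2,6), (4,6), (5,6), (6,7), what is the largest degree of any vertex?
4 (attained at vertex 6)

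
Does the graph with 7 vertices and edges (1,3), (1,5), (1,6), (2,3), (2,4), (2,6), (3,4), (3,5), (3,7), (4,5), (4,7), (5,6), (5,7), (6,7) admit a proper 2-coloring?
No (odd cycle of length 3: 6 -> 1 -> 5 -> 6)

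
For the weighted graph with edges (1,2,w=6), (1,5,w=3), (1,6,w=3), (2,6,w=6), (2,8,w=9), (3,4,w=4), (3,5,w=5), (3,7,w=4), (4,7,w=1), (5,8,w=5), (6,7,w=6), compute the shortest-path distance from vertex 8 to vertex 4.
14 (path: 8 -> 5 -> 3 -> 4; weights 5 + 5 + 4 = 14)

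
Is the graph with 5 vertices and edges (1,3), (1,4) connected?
No, it has 3 components: {1, 3, 4}, {2}, {5}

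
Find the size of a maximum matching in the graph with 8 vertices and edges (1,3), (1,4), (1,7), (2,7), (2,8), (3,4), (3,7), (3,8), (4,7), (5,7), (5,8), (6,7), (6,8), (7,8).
3 (matching: (1,4), (3,8), (6,7); upper bound floor(n/2) = floor(8/2) = 4)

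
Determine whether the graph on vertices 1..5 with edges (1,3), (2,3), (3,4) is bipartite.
Yes. Partition: {1, 2, 4, 5}, {3}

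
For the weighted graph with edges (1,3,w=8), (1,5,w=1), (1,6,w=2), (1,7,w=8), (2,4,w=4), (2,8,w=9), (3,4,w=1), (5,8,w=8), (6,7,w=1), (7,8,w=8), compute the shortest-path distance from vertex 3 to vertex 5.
9 (path: 3 -> 1 -> 5; weights 8 + 1 = 9)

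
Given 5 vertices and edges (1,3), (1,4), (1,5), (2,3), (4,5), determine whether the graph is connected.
Yes (BFS from 1 visits [1, 3, 4, 5, 2] — all 5 vertices reached)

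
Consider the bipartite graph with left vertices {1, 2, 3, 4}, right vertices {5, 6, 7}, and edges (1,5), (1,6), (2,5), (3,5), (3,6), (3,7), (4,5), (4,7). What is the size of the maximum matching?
3 (matching: (1,6), (2,5), (3,7); upper bound min(|L|,|R|) = min(4,3) = 3)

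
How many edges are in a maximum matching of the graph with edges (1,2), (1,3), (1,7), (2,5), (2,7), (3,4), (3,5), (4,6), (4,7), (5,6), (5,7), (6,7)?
3 (matching: (2,7), (3,5), (4,6); upper bound floor(n/2) = floor(7/2) = 3)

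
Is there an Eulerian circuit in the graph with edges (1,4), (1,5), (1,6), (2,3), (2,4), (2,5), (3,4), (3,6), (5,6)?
No (6 vertices have odd degree: {1, 2, 3, 4, 5, 6}; Eulerian circuit requires 0)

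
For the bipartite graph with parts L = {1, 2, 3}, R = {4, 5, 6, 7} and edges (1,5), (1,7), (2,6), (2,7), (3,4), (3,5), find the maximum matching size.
3 (matching: (1,7), (2,6), (3,5); upper bound min(|L|,|R|) = min(3,4) = 3)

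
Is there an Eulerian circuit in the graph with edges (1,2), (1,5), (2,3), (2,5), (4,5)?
No (4 vertices have odd degree: {2, 3, 4, 5}; Eulerian circuit requires 0)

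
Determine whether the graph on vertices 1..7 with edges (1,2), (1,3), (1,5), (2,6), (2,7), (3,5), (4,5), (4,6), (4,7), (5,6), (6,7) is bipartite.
No (odd cycle of length 3: 3 -> 1 -> 5 -> 3)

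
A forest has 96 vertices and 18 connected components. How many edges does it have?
78 (Each of the 18 component trees on V_i vertices has V_i - 1 edges; summing gives V - C = 96 - 18 = 78)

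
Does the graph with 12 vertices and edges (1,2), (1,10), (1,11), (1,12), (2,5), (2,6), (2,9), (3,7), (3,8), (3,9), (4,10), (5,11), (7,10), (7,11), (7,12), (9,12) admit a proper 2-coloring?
Yes. Partition: {1, 4, 5, 6, 7, 8, 9}, {2, 3, 10, 11, 12}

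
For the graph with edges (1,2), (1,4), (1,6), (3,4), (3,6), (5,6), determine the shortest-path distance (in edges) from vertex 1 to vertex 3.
2 (path: 1 -> 4 -> 3, 2 edges)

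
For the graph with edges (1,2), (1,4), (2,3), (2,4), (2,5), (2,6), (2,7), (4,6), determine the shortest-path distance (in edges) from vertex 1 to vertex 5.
2 (path: 1 -> 2 -> 5, 2 edges)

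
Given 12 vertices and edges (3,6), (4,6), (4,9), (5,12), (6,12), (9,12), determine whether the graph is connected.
No, it has 7 components: {1}, {2}, {3, 4, 5, 6, 9, 12}, {7}, {8}, {10}, {11}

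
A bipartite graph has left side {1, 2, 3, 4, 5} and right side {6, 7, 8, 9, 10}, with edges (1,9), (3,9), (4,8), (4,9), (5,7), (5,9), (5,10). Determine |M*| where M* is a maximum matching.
3 (matching: (1,9), (4,8), (5,10); upper bound min(|L|,|R|) = min(5,5) = 5)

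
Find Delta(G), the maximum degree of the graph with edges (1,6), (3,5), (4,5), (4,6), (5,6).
3 (attained at vertices 5, 6)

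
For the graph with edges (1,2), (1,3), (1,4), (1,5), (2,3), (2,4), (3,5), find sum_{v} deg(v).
14 (handshake: sum of degrees = 2|E| = 2 x 7 = 14)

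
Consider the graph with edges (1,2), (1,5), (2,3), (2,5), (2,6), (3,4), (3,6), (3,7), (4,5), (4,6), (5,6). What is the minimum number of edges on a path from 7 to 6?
2 (path: 7 -> 3 -> 6, 2 edges)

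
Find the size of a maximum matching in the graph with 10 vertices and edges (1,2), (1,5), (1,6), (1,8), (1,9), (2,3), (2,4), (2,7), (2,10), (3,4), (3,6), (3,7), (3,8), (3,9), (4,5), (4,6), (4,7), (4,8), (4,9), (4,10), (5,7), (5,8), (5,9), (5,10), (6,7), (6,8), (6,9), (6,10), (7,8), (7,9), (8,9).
5 (matching: (1,9), (2,3), (4,8), (5,7), (6,10); upper bound floor(n/2) = floor(10/2) = 5)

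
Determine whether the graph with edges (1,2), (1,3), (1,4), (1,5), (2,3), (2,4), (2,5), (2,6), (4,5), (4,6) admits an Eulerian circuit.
No (2 vertices have odd degree: {2, 5}; Eulerian circuit requires 0)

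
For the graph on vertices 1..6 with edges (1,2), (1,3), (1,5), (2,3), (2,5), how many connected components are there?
3 (components: {1, 2, 3, 5}, {4}, {6})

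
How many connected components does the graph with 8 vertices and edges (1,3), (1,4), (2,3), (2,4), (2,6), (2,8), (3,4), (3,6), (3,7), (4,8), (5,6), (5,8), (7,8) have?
1 (components: {1, 2, 3, 4, 5, 6, 7, 8})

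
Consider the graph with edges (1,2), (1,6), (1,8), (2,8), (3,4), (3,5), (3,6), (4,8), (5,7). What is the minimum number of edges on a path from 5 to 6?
2 (path: 5 -> 3 -> 6, 2 edges)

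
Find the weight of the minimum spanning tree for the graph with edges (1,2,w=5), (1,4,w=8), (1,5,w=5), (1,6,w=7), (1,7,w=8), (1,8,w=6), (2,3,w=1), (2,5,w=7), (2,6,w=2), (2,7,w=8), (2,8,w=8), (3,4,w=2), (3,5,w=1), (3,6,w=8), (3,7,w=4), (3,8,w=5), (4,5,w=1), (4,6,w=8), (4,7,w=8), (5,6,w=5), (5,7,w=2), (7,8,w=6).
17 (MST edges: (1,2,w=5), (2,3,w=1), (2,6,w=2), (3,5,w=1), (3,8,w=5), (4,5,w=1), (5,7,w=2); sum of weights 5 + 1 + 2 + 1 + 5 + 1 + 2 = 17)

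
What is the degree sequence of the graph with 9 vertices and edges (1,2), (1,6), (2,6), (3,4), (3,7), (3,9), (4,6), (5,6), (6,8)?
[5, 3, 2, 2, 2, 1, 1, 1, 1] (degrees: deg(1)=2, deg(2)=2, deg(3)=3, deg(4)=2, deg(5)=1, deg(6)=5, deg(7)=1, deg(8)=1, deg(9)=1)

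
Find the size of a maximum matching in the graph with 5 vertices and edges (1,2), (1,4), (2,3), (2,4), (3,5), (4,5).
2 (matching: (2,3), (4,5); upper bound floor(n/2) = floor(5/2) = 2)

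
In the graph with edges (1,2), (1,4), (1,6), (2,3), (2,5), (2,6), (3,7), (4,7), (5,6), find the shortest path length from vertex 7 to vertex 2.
2 (path: 7 -> 3 -> 2, 2 edges)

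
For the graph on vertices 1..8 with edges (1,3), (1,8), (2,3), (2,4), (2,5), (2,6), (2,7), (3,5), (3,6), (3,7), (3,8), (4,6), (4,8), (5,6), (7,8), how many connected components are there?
1 (components: {1, 2, 3, 4, 5, 6, 7, 8})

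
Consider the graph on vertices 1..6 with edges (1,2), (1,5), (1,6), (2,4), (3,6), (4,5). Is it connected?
Yes (BFS from 1 visits [1, 2, 5, 6, 4, 3] — all 6 vertices reached)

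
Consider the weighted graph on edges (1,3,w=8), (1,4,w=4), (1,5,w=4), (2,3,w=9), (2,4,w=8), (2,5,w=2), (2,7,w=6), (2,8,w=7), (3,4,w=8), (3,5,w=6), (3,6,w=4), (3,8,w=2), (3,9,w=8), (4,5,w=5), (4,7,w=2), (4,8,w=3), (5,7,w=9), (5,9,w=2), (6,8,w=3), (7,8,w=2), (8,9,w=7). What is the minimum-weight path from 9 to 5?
2 (path: 9 -> 5; weights 2 = 2)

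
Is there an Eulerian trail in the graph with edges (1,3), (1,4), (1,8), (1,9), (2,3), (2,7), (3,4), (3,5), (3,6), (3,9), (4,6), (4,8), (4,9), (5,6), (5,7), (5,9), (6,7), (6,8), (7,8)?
Yes (the graph is connected and exactly 2 vertices have odd degree: {4, 6}; any Eulerian path must start and end at those)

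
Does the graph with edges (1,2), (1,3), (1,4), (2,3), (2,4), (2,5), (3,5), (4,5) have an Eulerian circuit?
No (4 vertices have odd degree: {1, 3, 4, 5}; Eulerian circuit requires 0)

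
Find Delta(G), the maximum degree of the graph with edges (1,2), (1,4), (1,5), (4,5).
3 (attained at vertex 1)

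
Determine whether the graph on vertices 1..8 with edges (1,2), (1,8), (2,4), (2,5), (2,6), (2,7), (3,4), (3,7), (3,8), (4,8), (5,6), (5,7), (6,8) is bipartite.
No (odd cycle of length 3: 4 -> 8 -> 3 -> 4)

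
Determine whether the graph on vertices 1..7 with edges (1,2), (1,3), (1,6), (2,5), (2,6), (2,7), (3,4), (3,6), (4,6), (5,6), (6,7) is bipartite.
No (odd cycle of length 3: 3 -> 1 -> 6 -> 3)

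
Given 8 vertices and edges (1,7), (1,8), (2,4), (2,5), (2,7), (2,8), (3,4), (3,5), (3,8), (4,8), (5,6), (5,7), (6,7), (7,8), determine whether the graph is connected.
Yes (BFS from 1 visits [1, 7, 8, 2, 5, 6, 3, 4] — all 8 vertices reached)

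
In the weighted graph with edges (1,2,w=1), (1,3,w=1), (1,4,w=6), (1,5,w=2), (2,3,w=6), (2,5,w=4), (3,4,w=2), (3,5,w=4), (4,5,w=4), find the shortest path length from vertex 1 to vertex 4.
3 (path: 1 -> 3 -> 4; weights 1 + 2 = 3)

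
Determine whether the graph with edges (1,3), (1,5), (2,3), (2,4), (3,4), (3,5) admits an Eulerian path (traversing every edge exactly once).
Yes — and in fact it has an Eulerian circuit (the graph is connected and all 5 vertices have even degree)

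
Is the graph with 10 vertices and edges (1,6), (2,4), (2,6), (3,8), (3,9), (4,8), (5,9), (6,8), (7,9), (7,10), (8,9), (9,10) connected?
Yes (BFS from 1 visits [1, 6, 2, 8, 4, 3, 9, 5, 7, 10] — all 10 vertices reached)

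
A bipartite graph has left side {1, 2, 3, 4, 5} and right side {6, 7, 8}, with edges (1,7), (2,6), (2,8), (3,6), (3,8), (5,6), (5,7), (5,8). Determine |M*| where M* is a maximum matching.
3 (matching: (1,7), (2,8), (3,6); upper bound min(|L|,|R|) = min(5,3) = 3)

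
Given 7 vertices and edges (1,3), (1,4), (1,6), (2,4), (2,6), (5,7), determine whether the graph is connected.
No, it has 2 components: {1, 2, 3, 4, 6}, {5, 7}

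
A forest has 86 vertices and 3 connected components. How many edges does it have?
83 (Each of the 3 component trees on V_i vertices has V_i - 1 edges; summing gives V - C = 86 - 3 = 83)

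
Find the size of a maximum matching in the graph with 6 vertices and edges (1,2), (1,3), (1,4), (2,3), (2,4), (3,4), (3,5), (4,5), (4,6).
3 (matching: (1,2), (3,5), (4,6); upper bound floor(n/2) = floor(6/2) = 3)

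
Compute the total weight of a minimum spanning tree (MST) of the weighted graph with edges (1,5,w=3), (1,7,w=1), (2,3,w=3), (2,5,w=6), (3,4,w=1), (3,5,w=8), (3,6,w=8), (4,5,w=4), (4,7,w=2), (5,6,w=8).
18 (MST edges: (1,5,w=3), (1,7,w=1), (2,3,w=3), (3,4,w=1), (3,6,w=8), (4,7,w=2); sum of weights 3 + 1 + 3 + 1 + 8 + 2 = 18)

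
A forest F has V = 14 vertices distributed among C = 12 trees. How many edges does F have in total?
2 (Each of the 12 component trees on V_i vertices has V_i - 1 edges; summing gives V - C = 14 - 12 = 2)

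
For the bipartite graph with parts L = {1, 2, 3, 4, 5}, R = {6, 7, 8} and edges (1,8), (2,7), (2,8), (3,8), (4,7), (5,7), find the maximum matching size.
2 (matching: (1,8), (2,7); upper bound min(|L|,|R|) = min(5,3) = 3)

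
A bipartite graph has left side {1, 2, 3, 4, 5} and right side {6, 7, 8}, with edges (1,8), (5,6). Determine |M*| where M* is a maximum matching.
2 (matching: (1,8), (5,6); upper bound min(|L|,|R|) = min(5,3) = 3)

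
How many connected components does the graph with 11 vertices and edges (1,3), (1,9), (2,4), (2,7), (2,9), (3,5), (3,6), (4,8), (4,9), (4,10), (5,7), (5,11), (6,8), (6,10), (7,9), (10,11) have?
1 (components: {1, 2, 3, 4, 5, 6, 7, 8, 9, 10, 11})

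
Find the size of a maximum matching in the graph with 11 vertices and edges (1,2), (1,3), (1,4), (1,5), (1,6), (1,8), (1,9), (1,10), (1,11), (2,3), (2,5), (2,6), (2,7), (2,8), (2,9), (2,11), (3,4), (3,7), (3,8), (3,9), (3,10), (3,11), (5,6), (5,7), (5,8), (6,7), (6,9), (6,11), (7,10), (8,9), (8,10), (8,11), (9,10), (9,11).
5 (matching: (1,10), (2,9), (3,8), (5,7), (6,11); upper bound floor(n/2) = floor(11/2) = 5)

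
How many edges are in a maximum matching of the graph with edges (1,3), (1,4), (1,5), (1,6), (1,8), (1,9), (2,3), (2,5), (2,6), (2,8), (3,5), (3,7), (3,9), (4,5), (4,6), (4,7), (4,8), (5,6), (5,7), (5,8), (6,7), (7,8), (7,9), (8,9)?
4 (matching: (1,3), (4,8), (5,6), (7,9); upper bound floor(n/2) = floor(9/2) = 4)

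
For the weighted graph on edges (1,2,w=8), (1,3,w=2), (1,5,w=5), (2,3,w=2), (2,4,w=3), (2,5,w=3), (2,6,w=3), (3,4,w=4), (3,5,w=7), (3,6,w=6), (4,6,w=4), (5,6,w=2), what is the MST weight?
12 (MST edges: (1,3,w=2), (2,3,w=2), (2,4,w=3), (2,5,w=3), (5,6,w=2); sum of weights 2 + 2 + 3 + 3 + 2 = 12)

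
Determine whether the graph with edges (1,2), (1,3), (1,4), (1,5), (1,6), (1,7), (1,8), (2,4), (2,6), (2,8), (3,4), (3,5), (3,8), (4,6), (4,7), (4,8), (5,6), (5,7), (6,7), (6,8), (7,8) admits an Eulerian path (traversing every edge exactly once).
Yes (the graph is connected and exactly 2 vertices have odd degree: {1, 7}; any Eulerian path must start and end at those)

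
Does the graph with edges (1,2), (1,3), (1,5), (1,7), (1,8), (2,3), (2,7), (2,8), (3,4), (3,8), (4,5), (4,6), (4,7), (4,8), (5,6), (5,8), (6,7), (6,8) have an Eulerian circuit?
No (2 vertices have odd degree: {1, 4}; Eulerian circuit requires 0)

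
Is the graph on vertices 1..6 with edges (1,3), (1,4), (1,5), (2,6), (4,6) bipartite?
Yes. Partition: {1, 6}, {2, 3, 4, 5}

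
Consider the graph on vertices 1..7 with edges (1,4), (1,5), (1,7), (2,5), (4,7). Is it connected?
No, it has 3 components: {1, 2, 4, 5, 7}, {3}, {6}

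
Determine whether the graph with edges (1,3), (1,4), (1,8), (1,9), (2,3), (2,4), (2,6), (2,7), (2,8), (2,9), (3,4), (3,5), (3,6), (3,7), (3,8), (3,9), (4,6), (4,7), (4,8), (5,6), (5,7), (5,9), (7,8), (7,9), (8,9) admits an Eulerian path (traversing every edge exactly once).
Yes — and in fact it has an Eulerian circuit (the graph is connected and all 9 vertices have even degree)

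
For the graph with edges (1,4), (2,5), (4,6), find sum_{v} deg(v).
6 (handshake: sum of degrees = 2|E| = 2 x 3 = 6)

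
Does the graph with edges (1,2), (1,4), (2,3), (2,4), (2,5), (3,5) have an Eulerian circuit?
Yes (the graph is connected and all 5 vertices have even degree)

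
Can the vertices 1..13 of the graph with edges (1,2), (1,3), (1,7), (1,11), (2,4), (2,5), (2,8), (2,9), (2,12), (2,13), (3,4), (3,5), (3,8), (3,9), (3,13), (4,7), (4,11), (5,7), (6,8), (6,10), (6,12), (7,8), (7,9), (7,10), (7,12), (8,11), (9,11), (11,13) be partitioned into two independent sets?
Yes. Partition: {1, 4, 5, 8, 9, 10, 12, 13}, {2, 3, 6, 7, 11}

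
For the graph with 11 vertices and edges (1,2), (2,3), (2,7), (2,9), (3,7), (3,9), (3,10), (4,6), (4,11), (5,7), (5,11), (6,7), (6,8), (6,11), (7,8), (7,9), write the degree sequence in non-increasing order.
[6, 4, 4, 4, 3, 3, 2, 2, 2, 1, 1] (degrees: deg(1)=1, deg(2)=4, deg(3)=4, deg(4)=2, deg(5)=2, deg(6)=4, deg(7)=6, deg(8)=2, deg(9)=3, deg(10)=1, deg(11)=3)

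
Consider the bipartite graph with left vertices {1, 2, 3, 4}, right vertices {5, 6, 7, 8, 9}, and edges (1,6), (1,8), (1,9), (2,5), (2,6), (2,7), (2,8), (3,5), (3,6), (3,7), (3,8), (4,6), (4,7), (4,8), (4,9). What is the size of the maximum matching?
4 (matching: (1,9), (2,8), (3,7), (4,6); upper bound min(|L|,|R|) = min(4,5) = 4)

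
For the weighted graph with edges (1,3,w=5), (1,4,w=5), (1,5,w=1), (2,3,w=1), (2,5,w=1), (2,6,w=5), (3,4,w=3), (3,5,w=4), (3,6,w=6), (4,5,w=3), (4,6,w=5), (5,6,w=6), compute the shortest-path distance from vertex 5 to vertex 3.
2 (path: 5 -> 2 -> 3; weights 1 + 1 = 2)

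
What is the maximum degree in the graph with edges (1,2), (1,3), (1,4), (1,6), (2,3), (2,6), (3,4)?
4 (attained at vertex 1)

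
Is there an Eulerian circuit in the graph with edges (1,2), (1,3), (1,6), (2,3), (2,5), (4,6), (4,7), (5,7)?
No (2 vertices have odd degree: {1, 2}; Eulerian circuit requires 0)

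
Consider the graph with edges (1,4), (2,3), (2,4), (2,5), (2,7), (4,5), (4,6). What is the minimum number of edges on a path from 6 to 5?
2 (path: 6 -> 4 -> 5, 2 edges)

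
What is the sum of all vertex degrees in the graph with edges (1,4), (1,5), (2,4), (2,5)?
8 (handshake: sum of degrees = 2|E| = 2 x 4 = 8)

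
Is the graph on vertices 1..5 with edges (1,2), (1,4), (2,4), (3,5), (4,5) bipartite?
No (odd cycle of length 3: 4 -> 1 -> 2 -> 4)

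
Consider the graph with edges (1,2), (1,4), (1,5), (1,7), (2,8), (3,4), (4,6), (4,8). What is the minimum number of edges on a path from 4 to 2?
2 (path: 4 -> 8 -> 2, 2 edges)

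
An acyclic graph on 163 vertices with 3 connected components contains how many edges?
160 (Each of the 3 component trees on V_i vertices has V_i - 1 edges; summing gives V - C = 163 - 3 = 160)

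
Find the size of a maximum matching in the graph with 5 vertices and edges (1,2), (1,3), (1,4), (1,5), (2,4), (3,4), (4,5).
2 (matching: (1,5), (3,4); upper bound floor(n/2) = floor(5/2) = 2)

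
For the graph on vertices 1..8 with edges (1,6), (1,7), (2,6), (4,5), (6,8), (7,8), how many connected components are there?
3 (components: {1, 2, 6, 7, 8}, {3}, {4, 5})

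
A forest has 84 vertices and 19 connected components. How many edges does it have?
65 (Each of the 19 component trees on V_i vertices has V_i - 1 edges; summing gives V - C = 84 - 19 = 65)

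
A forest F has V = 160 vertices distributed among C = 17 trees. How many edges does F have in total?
143 (Each of the 17 component trees on V_i vertices has V_i - 1 edges; summing gives V - C = 160 - 17 = 143)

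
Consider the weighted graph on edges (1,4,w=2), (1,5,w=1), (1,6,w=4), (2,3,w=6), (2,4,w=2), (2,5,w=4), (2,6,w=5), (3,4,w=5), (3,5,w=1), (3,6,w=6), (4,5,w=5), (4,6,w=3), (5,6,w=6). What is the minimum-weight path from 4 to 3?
4 (path: 4 -> 1 -> 5 -> 3; weights 2 + 1 + 1 = 4)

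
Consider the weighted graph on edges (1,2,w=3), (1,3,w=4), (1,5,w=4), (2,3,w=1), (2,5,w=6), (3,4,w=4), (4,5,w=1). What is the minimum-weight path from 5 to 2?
6 (path: 5 -> 2; weights 6 = 6)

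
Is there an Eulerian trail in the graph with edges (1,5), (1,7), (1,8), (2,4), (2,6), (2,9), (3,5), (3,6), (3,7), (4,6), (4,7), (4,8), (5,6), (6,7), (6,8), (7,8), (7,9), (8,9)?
No (6 vertices have odd degree: {1, 2, 3, 5, 8, 9}; Eulerian path requires 0 or 2)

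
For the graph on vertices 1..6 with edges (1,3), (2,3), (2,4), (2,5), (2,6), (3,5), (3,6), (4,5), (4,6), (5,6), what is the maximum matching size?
3 (matching: (1,3), (2,4), (5,6); upper bound floor(n/2) = floor(6/2) = 3)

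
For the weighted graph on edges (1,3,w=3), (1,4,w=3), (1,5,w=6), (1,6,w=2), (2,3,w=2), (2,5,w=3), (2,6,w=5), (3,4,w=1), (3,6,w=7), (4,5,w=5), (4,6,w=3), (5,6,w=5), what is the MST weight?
11 (MST edges: (1,3,w=3), (1,6,w=2), (2,3,w=2), (2,5,w=3), (3,4,w=1); sum of weights 3 + 2 + 2 + 3 + 1 = 11)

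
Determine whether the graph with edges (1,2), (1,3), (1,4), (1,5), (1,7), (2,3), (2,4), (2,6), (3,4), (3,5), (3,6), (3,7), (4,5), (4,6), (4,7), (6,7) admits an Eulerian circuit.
No (2 vertices have odd degree: {1, 5}; Eulerian circuit requires 0)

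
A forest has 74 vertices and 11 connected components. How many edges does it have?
63 (Each of the 11 component trees on V_i vertices has V_i - 1 edges; summing gives V - C = 74 - 11 = 63)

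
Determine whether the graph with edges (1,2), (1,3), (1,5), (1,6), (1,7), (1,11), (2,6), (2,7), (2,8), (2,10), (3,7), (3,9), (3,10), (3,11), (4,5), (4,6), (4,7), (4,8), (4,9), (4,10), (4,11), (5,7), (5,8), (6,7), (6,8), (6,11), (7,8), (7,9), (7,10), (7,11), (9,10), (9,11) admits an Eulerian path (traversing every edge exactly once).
No (6 vertices have odd degree: {2, 3, 4, 8, 9, 10}; Eulerian path requires 0 or 2)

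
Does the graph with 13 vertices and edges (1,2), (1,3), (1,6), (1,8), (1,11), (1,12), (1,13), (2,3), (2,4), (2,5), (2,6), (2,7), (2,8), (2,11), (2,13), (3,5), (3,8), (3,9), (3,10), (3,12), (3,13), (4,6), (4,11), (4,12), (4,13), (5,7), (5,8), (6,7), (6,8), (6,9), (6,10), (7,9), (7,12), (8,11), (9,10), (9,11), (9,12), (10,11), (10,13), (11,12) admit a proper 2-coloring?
No (odd cycle of length 3: 6 -> 1 -> 2 -> 6)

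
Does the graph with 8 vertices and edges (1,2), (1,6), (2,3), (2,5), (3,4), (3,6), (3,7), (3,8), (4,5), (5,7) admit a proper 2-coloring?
Yes. Partition: {1, 3, 5}, {2, 4, 6, 7, 8}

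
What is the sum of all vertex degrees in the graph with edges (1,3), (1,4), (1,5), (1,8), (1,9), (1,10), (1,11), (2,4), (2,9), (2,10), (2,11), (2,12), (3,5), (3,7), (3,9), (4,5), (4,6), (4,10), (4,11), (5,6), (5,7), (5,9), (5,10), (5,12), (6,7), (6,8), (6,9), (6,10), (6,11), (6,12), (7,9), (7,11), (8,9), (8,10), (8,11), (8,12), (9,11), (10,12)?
76 (handshake: sum of degrees = 2|E| = 2 x 38 = 76)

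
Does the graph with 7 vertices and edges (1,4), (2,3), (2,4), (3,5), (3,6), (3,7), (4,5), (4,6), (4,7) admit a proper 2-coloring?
Yes. Partition: {1, 2, 5, 6, 7}, {3, 4}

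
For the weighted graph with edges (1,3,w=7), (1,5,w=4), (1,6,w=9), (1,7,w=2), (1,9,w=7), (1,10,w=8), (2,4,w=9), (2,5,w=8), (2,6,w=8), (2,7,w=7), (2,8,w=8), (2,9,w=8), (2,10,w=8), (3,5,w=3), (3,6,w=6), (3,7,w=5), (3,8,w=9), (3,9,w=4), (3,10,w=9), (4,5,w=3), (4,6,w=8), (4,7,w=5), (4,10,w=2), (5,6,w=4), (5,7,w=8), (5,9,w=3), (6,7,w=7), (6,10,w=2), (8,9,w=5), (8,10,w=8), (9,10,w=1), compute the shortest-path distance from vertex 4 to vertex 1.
7 (path: 4 -> 5 -> 1; weights 3 + 4 = 7)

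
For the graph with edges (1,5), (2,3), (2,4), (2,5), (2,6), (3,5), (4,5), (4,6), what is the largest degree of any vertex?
4 (attained at vertices 2, 5)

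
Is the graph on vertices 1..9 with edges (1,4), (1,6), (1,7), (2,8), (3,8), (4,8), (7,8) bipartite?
Yes. Partition: {1, 5, 8, 9}, {2, 3, 4, 6, 7}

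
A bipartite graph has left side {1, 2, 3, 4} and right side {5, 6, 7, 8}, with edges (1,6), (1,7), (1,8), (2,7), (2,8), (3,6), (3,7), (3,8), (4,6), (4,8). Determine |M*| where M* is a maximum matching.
3 (matching: (1,8), (2,7), (3,6); upper bound min(|L|,|R|) = min(4,4) = 4)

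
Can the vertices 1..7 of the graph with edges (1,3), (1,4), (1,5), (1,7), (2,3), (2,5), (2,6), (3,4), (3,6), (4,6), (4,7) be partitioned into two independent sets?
No (odd cycle of length 3: 7 -> 1 -> 4 -> 7)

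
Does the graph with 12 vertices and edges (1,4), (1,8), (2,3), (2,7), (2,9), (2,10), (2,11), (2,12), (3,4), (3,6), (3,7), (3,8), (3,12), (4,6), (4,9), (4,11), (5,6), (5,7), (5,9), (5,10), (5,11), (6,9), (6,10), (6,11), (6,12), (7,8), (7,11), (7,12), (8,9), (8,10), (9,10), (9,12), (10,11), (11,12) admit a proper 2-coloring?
No (odd cycle of length 3: 7 -> 8 -> 3 -> 7)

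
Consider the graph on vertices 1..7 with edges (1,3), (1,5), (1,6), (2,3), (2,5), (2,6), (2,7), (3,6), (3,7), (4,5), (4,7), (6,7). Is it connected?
Yes (BFS from 1 visits [1, 3, 5, 6, 2, 7, 4] — all 7 vertices reached)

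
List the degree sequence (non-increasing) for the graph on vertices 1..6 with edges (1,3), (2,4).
[1, 1, 1, 1, 0, 0] (degrees: deg(1)=1, deg(2)=1, deg(3)=1, deg(4)=1, deg(5)=0, deg(6)=0)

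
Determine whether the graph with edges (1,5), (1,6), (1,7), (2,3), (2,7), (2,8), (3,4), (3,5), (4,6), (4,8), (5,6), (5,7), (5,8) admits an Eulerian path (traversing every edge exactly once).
No (8 vertices have odd degree: {1, 2, 3, 4, 5, 6, 7, 8}; Eulerian path requires 0 or 2)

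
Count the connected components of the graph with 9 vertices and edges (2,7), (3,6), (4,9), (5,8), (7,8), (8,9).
3 (components: {1}, {2, 4, 5, 7, 8, 9}, {3, 6})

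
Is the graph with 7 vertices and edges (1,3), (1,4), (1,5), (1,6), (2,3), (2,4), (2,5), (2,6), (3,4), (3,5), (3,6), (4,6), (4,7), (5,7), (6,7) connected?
Yes (BFS from 1 visits [1, 3, 4, 5, 6, 2, 7] — all 7 vertices reached)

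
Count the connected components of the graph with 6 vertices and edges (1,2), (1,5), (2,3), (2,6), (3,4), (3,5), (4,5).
1 (components: {1, 2, 3, 4, 5, 6})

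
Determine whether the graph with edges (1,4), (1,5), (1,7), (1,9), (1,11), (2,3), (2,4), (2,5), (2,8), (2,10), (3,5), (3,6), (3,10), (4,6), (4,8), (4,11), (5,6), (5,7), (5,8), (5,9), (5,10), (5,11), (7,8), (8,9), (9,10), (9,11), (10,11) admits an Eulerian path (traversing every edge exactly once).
No (10 vertices have odd degree: {1, 2, 4, 5, 6, 7, 8, 9, 10, 11}; Eulerian path requires 0 or 2)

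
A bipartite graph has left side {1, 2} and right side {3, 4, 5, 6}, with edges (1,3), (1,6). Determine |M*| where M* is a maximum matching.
1 (matching: (1,6); upper bound min(|L|,|R|) = min(2,4) = 2)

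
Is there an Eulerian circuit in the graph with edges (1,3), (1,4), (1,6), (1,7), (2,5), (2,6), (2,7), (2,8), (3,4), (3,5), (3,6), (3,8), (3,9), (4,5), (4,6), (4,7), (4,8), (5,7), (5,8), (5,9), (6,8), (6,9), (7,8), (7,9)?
Yes (the graph is connected and all 9 vertices have even degree)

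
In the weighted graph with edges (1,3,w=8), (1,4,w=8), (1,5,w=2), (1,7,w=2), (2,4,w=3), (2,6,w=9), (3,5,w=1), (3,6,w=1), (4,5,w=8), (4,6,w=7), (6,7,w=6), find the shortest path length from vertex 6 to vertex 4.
7 (path: 6 -> 4; weights 7 = 7)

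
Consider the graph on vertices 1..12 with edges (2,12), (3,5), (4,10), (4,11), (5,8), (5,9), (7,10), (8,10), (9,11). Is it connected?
No, it has 4 components: {1}, {2, 12}, {3, 4, 5, 7, 8, 9, 10, 11}, {6}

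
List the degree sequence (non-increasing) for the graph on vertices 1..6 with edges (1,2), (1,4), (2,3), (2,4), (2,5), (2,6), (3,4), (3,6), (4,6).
[5, 4, 3, 3, 2, 1] (degrees: deg(1)=2, deg(2)=5, deg(3)=3, deg(4)=4, deg(5)=1, deg(6)=3)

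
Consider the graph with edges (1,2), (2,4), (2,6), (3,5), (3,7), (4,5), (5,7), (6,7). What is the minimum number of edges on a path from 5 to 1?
3 (path: 5 -> 4 -> 2 -> 1, 3 edges)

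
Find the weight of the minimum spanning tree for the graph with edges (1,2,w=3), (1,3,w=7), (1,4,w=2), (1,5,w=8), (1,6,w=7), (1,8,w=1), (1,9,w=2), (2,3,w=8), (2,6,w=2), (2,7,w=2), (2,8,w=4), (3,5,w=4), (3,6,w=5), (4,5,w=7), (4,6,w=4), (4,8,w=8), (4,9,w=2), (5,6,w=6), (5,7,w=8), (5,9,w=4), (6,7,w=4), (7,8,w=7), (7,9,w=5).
20 (MST edges: (1,2,w=3), (1,4,w=2), (1,8,w=1), (1,9,w=2), (2,6,w=2), (2,7,w=2), (3,5,w=4), (5,9,w=4); sum of weights 3 + 2 + 1 + 2 + 2 + 2 + 4 + 4 = 20)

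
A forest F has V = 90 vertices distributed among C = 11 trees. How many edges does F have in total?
79 (Each of the 11 component trees on V_i vertices has V_i - 1 edges; summing gives V - C = 90 - 11 = 79)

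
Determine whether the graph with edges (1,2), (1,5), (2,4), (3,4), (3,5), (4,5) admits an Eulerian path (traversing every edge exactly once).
Yes (the graph is connected and exactly 2 vertices have odd degree: {4, 5}; any Eulerian path must start and end at those)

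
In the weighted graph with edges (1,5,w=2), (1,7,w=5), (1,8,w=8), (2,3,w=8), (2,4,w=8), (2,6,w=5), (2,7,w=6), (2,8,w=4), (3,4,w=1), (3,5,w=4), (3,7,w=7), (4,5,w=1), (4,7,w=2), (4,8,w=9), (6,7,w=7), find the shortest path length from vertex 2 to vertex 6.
5 (path: 2 -> 6; weights 5 = 5)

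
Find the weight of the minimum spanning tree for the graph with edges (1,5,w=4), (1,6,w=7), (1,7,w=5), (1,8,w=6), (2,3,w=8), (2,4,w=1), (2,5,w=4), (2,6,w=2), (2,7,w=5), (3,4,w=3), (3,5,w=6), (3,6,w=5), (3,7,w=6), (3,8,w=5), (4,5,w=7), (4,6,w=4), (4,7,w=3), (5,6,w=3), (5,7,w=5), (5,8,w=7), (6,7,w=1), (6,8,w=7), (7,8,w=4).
18 (MST edges: (1,5,w=4), (2,4,w=1), (2,6,w=2), (3,4,w=3), (5,6,w=3), (6,7,w=1), (7,8,w=4); sum of weights 4 + 1 + 2 + 3 + 3 + 1 + 4 = 18)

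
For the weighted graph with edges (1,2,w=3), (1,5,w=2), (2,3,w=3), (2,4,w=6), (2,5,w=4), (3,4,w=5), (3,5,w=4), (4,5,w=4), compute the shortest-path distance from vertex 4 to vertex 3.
5 (path: 4 -> 3; weights 5 = 5)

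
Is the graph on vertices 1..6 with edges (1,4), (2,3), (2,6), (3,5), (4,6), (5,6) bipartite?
Yes. Partition: {1, 3, 6}, {2, 4, 5}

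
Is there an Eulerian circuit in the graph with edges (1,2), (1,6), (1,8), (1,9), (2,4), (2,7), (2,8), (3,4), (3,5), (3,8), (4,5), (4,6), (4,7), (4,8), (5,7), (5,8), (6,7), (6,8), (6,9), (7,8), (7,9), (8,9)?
No (2 vertices have odd degree: {3, 6}; Eulerian circuit requires 0)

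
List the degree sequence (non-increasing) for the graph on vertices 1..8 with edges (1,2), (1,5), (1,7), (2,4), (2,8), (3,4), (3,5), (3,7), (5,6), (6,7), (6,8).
[3, 3, 3, 3, 3, 3, 2, 2] (degrees: deg(1)=3, deg(2)=3, deg(3)=3, deg(4)=2, deg(5)=3, deg(6)=3, deg(7)=3, deg(8)=2)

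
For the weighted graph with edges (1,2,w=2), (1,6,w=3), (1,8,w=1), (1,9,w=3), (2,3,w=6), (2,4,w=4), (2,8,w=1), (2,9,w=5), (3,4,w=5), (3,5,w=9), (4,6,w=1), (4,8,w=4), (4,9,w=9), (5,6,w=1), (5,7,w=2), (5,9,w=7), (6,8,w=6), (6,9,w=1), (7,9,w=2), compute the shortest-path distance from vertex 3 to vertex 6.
6 (path: 3 -> 4 -> 6; weights 5 + 1 = 6)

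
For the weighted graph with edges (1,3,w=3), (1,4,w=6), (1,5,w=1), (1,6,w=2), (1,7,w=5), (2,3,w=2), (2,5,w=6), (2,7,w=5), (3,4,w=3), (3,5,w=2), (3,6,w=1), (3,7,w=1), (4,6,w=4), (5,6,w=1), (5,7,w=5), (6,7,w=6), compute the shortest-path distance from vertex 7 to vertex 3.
1 (path: 7 -> 3; weights 1 = 1)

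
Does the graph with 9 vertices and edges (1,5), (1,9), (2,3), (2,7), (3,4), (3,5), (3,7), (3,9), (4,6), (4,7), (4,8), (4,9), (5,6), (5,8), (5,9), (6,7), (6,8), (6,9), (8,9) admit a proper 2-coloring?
No (odd cycle of length 3: 5 -> 1 -> 9 -> 5)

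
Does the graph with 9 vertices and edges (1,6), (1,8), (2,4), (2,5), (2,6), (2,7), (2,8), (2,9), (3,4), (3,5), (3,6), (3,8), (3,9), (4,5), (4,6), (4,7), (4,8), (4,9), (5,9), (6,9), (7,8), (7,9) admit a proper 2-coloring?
No (odd cycle of length 5: 2 -> 8 -> 1 -> 6 -> 9 -> 2)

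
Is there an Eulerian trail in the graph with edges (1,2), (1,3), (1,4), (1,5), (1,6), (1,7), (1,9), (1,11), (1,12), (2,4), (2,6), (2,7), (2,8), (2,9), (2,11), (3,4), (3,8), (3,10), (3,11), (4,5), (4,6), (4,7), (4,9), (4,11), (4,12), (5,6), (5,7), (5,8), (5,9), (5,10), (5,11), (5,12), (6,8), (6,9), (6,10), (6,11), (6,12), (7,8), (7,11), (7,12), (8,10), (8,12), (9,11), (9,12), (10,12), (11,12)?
No (12 vertices have odd degree: {1, 2, 3, 4, 5, 6, 7, 8, 9, 10, 11, 12}; Eulerian path requires 0 or 2)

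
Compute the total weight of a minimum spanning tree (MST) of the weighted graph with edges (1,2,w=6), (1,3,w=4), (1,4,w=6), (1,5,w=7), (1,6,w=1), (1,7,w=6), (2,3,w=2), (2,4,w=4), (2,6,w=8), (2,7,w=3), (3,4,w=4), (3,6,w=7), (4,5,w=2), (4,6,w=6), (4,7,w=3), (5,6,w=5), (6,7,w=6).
15 (MST edges: (1,3,w=4), (1,6,w=1), (2,3,w=2), (2,7,w=3), (4,5,w=2), (4,7,w=3); sum of weights 4 + 1 + 2 + 3 + 2 + 3 = 15)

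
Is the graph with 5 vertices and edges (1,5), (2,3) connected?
No, it has 3 components: {1, 5}, {2, 3}, {4}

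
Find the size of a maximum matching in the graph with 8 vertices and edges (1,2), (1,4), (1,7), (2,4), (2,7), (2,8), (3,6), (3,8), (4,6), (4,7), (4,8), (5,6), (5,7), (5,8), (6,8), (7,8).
4 (matching: (1,4), (2,8), (3,6), (5,7); upper bound floor(n/2) = floor(8/2) = 4)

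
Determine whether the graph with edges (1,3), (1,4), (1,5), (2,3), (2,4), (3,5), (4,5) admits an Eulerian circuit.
No (4 vertices have odd degree: {1, 3, 4, 5}; Eulerian circuit requires 0)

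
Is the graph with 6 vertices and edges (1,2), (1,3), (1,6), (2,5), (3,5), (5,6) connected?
No, it has 2 components: {1, 2, 3, 5, 6}, {4}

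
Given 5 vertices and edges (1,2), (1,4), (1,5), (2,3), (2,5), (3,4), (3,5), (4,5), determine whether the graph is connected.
Yes (BFS from 1 visits [1, 2, 4, 5, 3] — all 5 vertices reached)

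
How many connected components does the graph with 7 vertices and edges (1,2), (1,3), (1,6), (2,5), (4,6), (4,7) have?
1 (components: {1, 2, 3, 4, 5, 6, 7})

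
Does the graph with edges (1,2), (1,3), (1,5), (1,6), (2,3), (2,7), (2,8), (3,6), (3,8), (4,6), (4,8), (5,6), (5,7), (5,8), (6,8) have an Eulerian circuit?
No (2 vertices have odd degree: {6, 8}; Eulerian circuit requires 0)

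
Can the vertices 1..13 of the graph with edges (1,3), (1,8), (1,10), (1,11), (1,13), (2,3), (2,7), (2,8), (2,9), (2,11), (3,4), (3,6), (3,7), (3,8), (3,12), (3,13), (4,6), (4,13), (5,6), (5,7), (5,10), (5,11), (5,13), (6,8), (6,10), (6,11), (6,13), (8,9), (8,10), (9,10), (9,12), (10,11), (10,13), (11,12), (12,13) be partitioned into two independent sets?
No (odd cycle of length 3: 11 -> 1 -> 10 -> 11)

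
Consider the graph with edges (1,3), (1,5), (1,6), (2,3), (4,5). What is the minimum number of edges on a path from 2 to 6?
3 (path: 2 -> 3 -> 1 -> 6, 3 edges)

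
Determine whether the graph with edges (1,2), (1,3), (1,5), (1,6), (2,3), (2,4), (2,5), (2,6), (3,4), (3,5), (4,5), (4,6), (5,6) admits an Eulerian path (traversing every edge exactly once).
Yes (the graph is connected and exactly 2 vertices have odd degree: {2, 5}; any Eulerian path must start and end at those)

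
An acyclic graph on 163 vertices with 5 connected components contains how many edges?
158 (Each of the 5 component trees on V_i vertices has V_i - 1 edges; summing gives V - C = 163 - 5 = 158)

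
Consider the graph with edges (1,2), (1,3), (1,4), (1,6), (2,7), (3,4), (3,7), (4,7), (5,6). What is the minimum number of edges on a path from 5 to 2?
3 (path: 5 -> 6 -> 1 -> 2, 3 edges)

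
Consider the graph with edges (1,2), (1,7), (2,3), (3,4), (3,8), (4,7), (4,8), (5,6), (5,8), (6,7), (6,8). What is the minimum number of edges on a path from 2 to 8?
2 (path: 2 -> 3 -> 8, 2 edges)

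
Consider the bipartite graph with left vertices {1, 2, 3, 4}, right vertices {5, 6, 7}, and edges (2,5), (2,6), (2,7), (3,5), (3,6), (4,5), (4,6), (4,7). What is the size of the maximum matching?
3 (matching: (2,7), (3,6), (4,5); upper bound min(|L|,|R|) = min(4,3) = 3)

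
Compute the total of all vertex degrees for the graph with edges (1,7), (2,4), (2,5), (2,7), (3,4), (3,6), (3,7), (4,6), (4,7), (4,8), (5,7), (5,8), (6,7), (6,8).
28 (handshake: sum of degrees = 2|E| = 2 x 14 = 28)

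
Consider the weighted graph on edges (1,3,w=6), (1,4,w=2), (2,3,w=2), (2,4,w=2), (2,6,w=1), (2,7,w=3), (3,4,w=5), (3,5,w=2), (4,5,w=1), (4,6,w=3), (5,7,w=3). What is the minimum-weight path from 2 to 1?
4 (path: 2 -> 4 -> 1; weights 2 + 2 = 4)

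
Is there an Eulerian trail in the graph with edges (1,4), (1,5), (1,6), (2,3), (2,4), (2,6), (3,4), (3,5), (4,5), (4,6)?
No (6 vertices have odd degree: {1, 2, 3, 4, 5, 6}; Eulerian path requires 0 or 2)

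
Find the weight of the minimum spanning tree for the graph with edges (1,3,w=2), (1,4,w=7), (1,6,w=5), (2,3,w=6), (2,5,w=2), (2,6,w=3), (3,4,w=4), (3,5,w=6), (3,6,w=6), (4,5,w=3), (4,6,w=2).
13 (MST edges: (1,3,w=2), (2,5,w=2), (2,6,w=3), (3,4,w=4), (4,6,w=2); sum of weights 2 + 2 + 3 + 4 + 2 = 13)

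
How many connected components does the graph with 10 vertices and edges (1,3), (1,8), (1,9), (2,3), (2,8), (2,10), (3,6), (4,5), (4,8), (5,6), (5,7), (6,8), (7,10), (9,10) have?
1 (components: {1, 2, 3, 4, 5, 6, 7, 8, 9, 10})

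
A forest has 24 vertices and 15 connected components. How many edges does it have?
9 (Each of the 15 component trees on V_i vertices has V_i - 1 edges; summing gives V - C = 24 - 15 = 9)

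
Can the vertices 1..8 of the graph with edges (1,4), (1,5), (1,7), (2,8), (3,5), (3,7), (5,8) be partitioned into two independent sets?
Yes. Partition: {1, 3, 6, 8}, {2, 4, 5, 7}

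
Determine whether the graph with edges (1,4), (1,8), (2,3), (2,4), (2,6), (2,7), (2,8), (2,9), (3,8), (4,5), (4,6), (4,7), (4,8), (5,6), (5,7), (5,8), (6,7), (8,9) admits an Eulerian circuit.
Yes (the graph is connected and all 9 vertices have even degree)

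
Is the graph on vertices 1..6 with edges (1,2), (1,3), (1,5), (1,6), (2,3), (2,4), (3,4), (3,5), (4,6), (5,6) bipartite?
No (odd cycle of length 3: 3 -> 1 -> 2 -> 3)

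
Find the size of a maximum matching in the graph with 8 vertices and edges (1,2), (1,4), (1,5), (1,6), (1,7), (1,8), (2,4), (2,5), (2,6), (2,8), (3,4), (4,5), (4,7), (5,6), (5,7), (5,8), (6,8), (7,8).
4 (matching: (1,2), (3,4), (5,6), (7,8); upper bound floor(n/2) = floor(8/2) = 4)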